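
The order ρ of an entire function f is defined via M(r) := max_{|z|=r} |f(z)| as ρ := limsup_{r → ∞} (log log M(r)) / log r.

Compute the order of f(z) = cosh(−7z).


cosh(w) is a linear combination of e^{iw} and e^{−iw} (or e^w, e^{−w} in the hyperbolic case), so |cosh(w)| ≤ e^{|w|}. With w = −7z, |w| ≤ 7|z| + 0 = 7r + 0 on |z| = r, giving M(r) ≤ e^{7r + 0}, so ρ ≤ 1. On a suitable ray (z = it for sin/cos; z = t for sinh/cosh, t real → ∞), |cosh(−7z)| grows like e^{7|t|}/2, so ρ ≥ 1. Hence ρ = 1.
Therefore ρ = 1.

Order ρ = 1.


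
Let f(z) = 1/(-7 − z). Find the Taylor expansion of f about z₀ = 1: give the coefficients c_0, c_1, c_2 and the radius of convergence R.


Let w = z − z₀, so z = z₀ + w.
Then -7 − z = -7 − (z₀ + w) = (-7 − z₀) − w = -8 − w.
f(z) = 1/(-8 − w) = (1/(-8)) · 1/(1 − w/(-8)) = Σ_{n≥0} w^n / (-8)^(n+1).
So c_n = 1/(-8)^(n+1):
  c_0 = 1/(-8)^1 = -1/8.
  c_1 = 1/(-8)^2 = 1/64.
  c_2 = 1/(-8)^3 = -1/512.
The series is valid for |w/d| < 1, i.e. |z − z₀| < |d|.
Radius of convergence: R = |-7 − z₀| = |-8| = 8 (distance from z₀ to the singularity z = -7).

c_0 = -1/8, c_1 = 1/64, c_2 = -1/512; R = 8.


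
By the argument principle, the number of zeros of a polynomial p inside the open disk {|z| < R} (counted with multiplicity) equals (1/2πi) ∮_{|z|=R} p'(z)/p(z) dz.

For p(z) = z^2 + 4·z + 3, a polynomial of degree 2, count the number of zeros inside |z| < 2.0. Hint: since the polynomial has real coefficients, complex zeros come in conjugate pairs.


The zeros of p are: -1, -3.
Their magnitudes are: 1, 3.
Zeros with |z| < R = 2.0: -1.
Count = 1.
By the argument principle, (1/2πi) ∮_{|z|=R} p'(z)/p(z) dz equals exactly this count.

Number of zeros inside |z| < 2.0: 1.


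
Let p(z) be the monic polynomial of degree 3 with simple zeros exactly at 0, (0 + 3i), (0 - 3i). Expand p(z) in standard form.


The polynomial is p(z) = ∏_{α ∈ S} (z − α), where S = {0, (0 + 3i), (0 - 3i)}.
Expanding the product yields: p(z) = z^3 + 9·z.
Note conjugate pairs combine to real quadratics: (z − (0+3i))(z − (0−3i)) = z² + 9.
The resulting polynomial has degree 3 and real coefficients as required.

p(z) = z^3 + 9·z.


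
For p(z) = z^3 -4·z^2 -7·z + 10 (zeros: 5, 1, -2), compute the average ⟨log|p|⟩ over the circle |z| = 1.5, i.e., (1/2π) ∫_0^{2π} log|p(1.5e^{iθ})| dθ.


Zeros: -2, 1, 5; r = 1.5.
Inside |z| < r: 1. Outside (|z| ≥ r): -2, 5.
p(0) = 10, so log|p(0)| = log(10) = 2.3026.
Apply Jensen: I(r) = log|p(0)| + Σ_k log(r/|z_k|), summed over zeros inside |z| < r.
  log(r/|z_k|) for z_k = 1: log(1.5/1) = 0.4055
  Outside zeros (-2, 5) contribute nothing to the Jensen sum.
Sum over inside zeros: 0.4055.
I(r) = log|p(0)| + (inside sum) = 2.3026 + 0.4055 = 2.7081.
Note: since some zeros are outside |z| ≤ r, the simplified n·log(r) form does NOT apply — only the inside zeros contribute.

I(r) ≈ 2.7081.


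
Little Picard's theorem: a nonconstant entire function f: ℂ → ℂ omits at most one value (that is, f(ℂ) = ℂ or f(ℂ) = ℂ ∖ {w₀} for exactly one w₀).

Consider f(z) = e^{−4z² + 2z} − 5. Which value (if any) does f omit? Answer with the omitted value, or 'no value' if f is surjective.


Little Picard bounds the complement of f(ℂ) to at most one point.
The exponent g(z) = −4z² + 2z is a nonconstant polynomial, hence surjective onto ℂ. So e^{g(z)} takes every value in {e^w : w ∈ ℂ} = ℂ ∖ {0}. Adding -5 shifts the range to ℂ ∖ {-5}. f omits exactly -5.

Omitted value: -5.


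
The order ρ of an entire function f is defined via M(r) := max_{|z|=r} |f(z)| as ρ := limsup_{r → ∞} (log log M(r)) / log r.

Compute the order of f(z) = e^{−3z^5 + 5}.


|e^{−3z^5 + 5}| = e^{Re(-3·z^5) + 5} ≤ e^{3|z|^5 + 5} = e^{3r^5 + 5} on |z| = r, so ρ ≤ 5. Choosing z on |z|=r so that -3·z^5 is real positive (always possible by picking arg z appropriately) gives |f(z)| = e^{3r^5 + 5}, matching the bound. The additive constant 5 does not affect log log M(r) ~ 5·log r. Hence ρ = 5.
Therefore ρ = 5.

Order ρ = 5.


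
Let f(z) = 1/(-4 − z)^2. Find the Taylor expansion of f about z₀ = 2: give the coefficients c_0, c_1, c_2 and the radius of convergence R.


Let w = z − z₀, so z = z₀ + w.
Then -4 − z = -4 − (z₀ + w) = (-4 − z₀) − w = -6 − w.
f(z) = 1/(-6 − w)^2 = (1/(-6)^2) · (1 − w/(-6))^{−2}.
By the binomial series (1−u)^{−2} = Σ_{n≥0} C(n+1, 1) u^n for |u|<1, with u = w/(-6):
  c_n = C(n+1, 1) / (-6)^(n+2).
  c_0 = 1/(-6)^2 = 1/36.
  c_1 = 2/(-6)^3 = -1/108.
  c_2 = 3/(-6)^4 = 1/432.
The series is valid for |w/d| < 1, i.e. |z − z₀| < |d|.
Radius of convergence: R = |-4 − z₀| = |-6| = 6 (distance from z₀ to the singularity z = -4).

c_0 = 1/36, c_1 = -1/108, c_2 = 1/432; R = 6.


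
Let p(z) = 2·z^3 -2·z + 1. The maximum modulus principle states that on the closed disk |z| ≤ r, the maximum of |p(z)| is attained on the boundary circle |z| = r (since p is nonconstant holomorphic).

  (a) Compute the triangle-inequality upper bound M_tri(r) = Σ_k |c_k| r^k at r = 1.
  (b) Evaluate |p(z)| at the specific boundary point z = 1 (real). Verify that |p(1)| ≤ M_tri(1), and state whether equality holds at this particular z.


Coefficients: c_0 = 1, c_1 = -2, c_2 = 0, c_3 = 2. Radius r = 1.
Part (a). Triangle bound: M_tri(r) = Σ_k |c_k| r^k
  = |1|·1^0 + |-2|·1^1 + |0|·1^2 + |2|·1^3
  = 1 + 2 + 0 + 2 = 5.
This bounds M(r) := max_{|z|=r} |p(z)| from above; equality holds iff all terms c_k z^k can be made to align in phase at a single z on |z|=r.
Part (b). At z = 1 (real, on the circle |z| = r):
  p(1) = (1)·1^0 + (-2)·1^1 + (0)·1^2 + (2)·1^3 = 1.
  |p(1)| = 1.
Check: |p(1)| = 1 ≤ 5 = M_tri(1). ✓ Equality does not hold at z = 1 (the coefficients have mixed signs, so the terms do not all align in phase there).

M_tri(1) = 5; |p(1)| = 1; equality at z=1: no.


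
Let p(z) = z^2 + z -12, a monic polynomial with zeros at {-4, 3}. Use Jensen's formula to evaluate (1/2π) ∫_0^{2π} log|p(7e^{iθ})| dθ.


Zeros: -4, 3; r = 7.
Inside |z| < r: -4, 3. Outside (|z| ≥ r): ∅.
p(0) = -12, so log|p(0)| = log(12) = 2.4849.
Apply Jensen: I(r) = log|p(0)| + Σ_k log(r/|z_k|), summed over zeros inside |z| < r.
  log(r/|z_k|) for z_k = -4: log(7/4) = 0.5596
  log(r/|z_k|) for z_k = 3: log(7/3) = 0.8473
Sum over inside zeros: 1.4069.
I(r) = log|p(0)| + (inside sum) = 2.4849 + 1.4069 = 3.8918.
Closed form (all zeros inside, monic): I(r) = n·log(r) = 2·log(7) = 3.8918. ✓

I(r) ≈ 3.8918.


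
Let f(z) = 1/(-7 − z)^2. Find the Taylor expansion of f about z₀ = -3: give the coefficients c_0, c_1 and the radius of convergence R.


Let w = z − z₀, so z = z₀ + w.
Then -7 − z = -7 − (z₀ + w) = (-7 − z₀) − w = -4 − w.
f(z) = 1/(-4 − w)^2 = (1/(-4)^2) · (1 − w/(-4))^{−2}.
By the binomial series (1−u)^{−2} = Σ_{n≥0} C(n+1, 1) u^n for |u|<1, with u = w/(-4):
  c_n = C(n+1, 1) / (-4)^(n+2).
  c_0 = 1/(-4)^2 = 1/16.
  c_1 = 2/(-4)^3 = -1/32.
The series is valid for |w/d| < 1, i.e. |z − z₀| < |d|.
Radius of convergence: R = |-7 − z₀| = |-4| = 4 (distance from z₀ to the singularity z = -7).

c_0 = 1/16, c_1 = -1/32; R = 4.


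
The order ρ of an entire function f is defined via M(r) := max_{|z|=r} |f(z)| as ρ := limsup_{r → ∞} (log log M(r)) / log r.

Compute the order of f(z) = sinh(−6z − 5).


sinh(w) is a linear combination of e^{iw} and e^{−iw} (or e^w, e^{−w} in the hyperbolic case), so |sinh(w)| ≤ e^{|w|}. With w = −6z − 5, |w| ≤ 6|z| + 5 = 6r + 5 on |z| = r, giving M(r) ≤ e^{6r + 5}, so ρ ≤ 1. On a suitable ray (z = it for sin/cos; z = t for sinh/cosh, t real → ∞), |sinh(−6z − 5)| grows like e^{6|t|}/2, so ρ ≥ 1. Hence ρ = 1.
Therefore ρ = 1.

Order ρ = 1.


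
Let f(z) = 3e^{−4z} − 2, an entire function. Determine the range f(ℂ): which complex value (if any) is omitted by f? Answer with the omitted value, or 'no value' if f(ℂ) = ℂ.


Little Picard bounds the complement of f(ℂ) to at most one point.
e^{−4z} is never zero on ℂ, so 3·e^{−4z} takes every value in ℂ ∖ {0}. Adding -2 shifts the range to ℂ ∖ {-2}. Thus f omits exactly the value -2.

Omitted value: -2.


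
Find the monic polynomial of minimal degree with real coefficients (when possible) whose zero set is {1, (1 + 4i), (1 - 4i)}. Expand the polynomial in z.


The polynomial is p(z) = ∏_{α ∈ S} (z − α), where S = {1, (1 + 4i), (1 - 4i)}.
Expanding the product yields: p(z) = z^3 -3·z^2 + 19·z -17.
Note conjugate pairs combine to real quadratics: (z − (1+4i))(z − (1−4i)) = z² − 2z + 17.
The resulting polynomial has degree 3 and real coefficients as required.

p(z) = z^3 -3·z^2 + 19·z -17.


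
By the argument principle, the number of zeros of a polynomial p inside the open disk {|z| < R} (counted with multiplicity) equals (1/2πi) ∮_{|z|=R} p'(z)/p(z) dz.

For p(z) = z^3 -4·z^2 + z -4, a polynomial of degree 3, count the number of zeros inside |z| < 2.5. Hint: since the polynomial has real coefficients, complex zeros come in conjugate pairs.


The zeros of p are: 4, (0 + 1i), (0 - 1i).
Their magnitudes are: 4, 1, 1.
Zeros with |z| < R = 2.5: (0 + 1i), (0 - 1i).
Count = 2.
By the argument principle, (1/2πi) ∮_{|z|=R} p'(z)/p(z) dz equals exactly this count.

Number of zeros inside |z| < 2.5: 2.


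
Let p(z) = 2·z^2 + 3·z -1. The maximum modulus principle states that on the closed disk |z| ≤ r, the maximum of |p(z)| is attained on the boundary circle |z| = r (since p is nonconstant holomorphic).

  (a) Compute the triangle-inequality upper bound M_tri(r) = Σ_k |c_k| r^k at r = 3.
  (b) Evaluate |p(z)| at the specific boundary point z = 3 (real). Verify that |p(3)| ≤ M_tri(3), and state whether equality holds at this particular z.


Coefficients: c_0 = -1, c_1 = 3, c_2 = 2. Radius r = 3.
Part (a). Triangle bound: M_tri(r) = Σ_k |c_k| r^k
  = |-1|·3^0 + |3|·3^1 + |2|·3^2
  = 1 + 9 + 18 = 28.
This bounds M(r) := max_{|z|=r} |p(z)| from above; equality holds iff all terms c_k z^k can be made to align in phase at a single z on |z|=r.
Part (b). At z = 3 (real, on the circle |z| = r):
  p(3) = (-1)·3^0 + (3)·3^1 + (2)·3^2 = 26.
  |p(3)| = 26.
Check: |p(3)| = 26 ≤ 28 = M_tri(3). ✓ Equality does not hold at z = 3 (the coefficients have mixed signs, so the terms do not all align in phase there).

M_tri(3) = 28; |p(3)| = 26; equality at z=3: no.


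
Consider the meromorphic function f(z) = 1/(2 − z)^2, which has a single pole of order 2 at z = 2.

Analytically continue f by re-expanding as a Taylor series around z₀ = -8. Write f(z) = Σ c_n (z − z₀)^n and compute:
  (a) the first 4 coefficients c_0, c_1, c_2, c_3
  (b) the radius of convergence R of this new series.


Let w = z − z₀, so z = z₀ + w.
Then 2 − z = 2 − (z₀ + w) = (2 − z₀) − w = 10 − w.
f(z) = 1/(10 − w)^2 = (1/(10)^2) · (1 − w/(10))^{−2}.
By the binomial series (1−u)^{−2} = Σ_{n≥0} C(n+1, 1) u^n for |u|<1, with u = w/(10):
  c_n = C(n+1, 1) / (10)^(n+2).
  c_0 = 1/(10)^2 = 1/100.
  c_1 = 2/(10)^3 = 1/500.
  c_2 = 3/(10)^4 = 3/10000.
  c_3 = 4/(10)^5 = 1/25000.
The series is valid for |w/d| < 1, i.e. |z − z₀| < |d|.
Radius of convergence: R = |2 − z₀| = |10| = 10 (distance from z₀ to the singularity z = 2).

c_0 = 1/100, c_1 = 1/500, c_2 = 3/10000, c_3 = 1/25000; R = 10.


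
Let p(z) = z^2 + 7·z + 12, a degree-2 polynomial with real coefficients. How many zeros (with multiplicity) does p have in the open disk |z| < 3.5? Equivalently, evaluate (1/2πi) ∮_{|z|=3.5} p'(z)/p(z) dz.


The zeros of p are: -4, -3.
Their magnitudes are: 4, 3.
Zeros with |z| < R = 3.5: -3.
Count = 1.
By the argument principle, (1/2πi) ∮_{|z|=R} p'(z)/p(z) dz equals exactly this count.

Number of zeros inside |z| < 3.5: 1.


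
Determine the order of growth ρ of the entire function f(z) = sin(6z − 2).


sin(w) is a linear combination of e^{iw} and e^{−iw} (or e^w, e^{−w} in the hyperbolic case), so |sin(w)| ≤ e^{|w|}. With w = 6z − 2, |w| ≤ 6|z| + 2 = 6r + 2 on |z| = r, giving M(r) ≤ e^{6r + 2}, so ρ ≤ 1. On a suitable ray (z = it for sin/cos; z = t for sinh/cosh, t real → ∞), |sin(6z − 2)| grows like e^{6|t|}/2, so ρ ≥ 1. Hence ρ = 1.
Therefore ρ = 1.

Order ρ = 1.


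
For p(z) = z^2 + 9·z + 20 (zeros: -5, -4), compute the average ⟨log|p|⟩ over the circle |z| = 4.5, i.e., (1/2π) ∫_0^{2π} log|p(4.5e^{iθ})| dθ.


Zeros: -5, -4; r = 4.5.
Inside |z| < r: -4. Outside (|z| ≥ r): -5.
p(0) = 20, so log|p(0)| = log(20) = 2.9957.
Apply Jensen: I(r) = log|p(0)| + Σ_k log(r/|z_k|), summed over zeros inside |z| < r.
  log(r/|z_k|) for z_k = -4: log(4.5/4) = 0.1178
  Outside zeros (-5) contribute nothing to the Jensen sum.
Sum over inside zeros: 0.1178.
I(r) = log|p(0)| + (inside sum) = 2.9957 + 0.1178 = 3.1135.
Note: since some zeros are outside |z| ≤ r, the simplified n·log(r) form does NOT apply — only the inside zeros contribute.

I(r) ≈ 3.1135.


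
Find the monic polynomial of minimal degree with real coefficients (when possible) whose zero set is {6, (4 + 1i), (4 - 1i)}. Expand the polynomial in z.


The polynomial is p(z) = ∏_{α ∈ S} (z − α), where S = {6, (4 + 1i), (4 - 1i)}.
Expanding the product yields: p(z) = z^3 -14·z^2 + 65·z -102.
Note conjugate pairs combine to real quadratics: (z − (4+1i))(z − (4−1i)) = z² − 8z + 17.
The resulting polynomial has degree 3 and real coefficients as required.

p(z) = z^3 -14·z^2 + 65·z -102.


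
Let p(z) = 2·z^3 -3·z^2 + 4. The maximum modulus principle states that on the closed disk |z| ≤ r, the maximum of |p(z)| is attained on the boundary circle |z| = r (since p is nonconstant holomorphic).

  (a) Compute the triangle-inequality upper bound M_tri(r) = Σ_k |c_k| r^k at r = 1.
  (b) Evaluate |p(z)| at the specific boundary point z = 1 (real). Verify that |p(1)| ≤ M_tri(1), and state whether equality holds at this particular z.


Coefficients: c_0 = 4, c_1 = 0, c_2 = -3, c_3 = 2. Radius r = 1.
Part (a). Triangle bound: M_tri(r) = Σ_k |c_k| r^k
  = |4|·1^0 + |0|·1^1 + |-3|·1^2 + |2|·1^3
  = 4 + 0 + 3 + 2 = 9.
This bounds M(r) := max_{|z|=r} |p(z)| from above; equality holds iff all terms c_k z^k can be made to align in phase at a single z on |z|=r.
Part (b). At z = 1 (real, on the circle |z| = r):
  p(1) = (4)·1^0 + (0)·1^1 + (-3)·1^2 + (2)·1^3 = 3.
  |p(1)| = 3.
Check: |p(1)| = 3 ≤ 9 = M_tri(1). ✓ Equality does not hold at z = 1 (the coefficients have mixed signs, so the terms do not all align in phase there).

M_tri(1) = 9; |p(1)| = 3; equality at z=1: no.


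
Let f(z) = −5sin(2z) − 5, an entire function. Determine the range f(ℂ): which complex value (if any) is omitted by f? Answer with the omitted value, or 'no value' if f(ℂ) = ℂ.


Little Picard bounds the complement of f(ℂ) to at most one point.
sin is entire and surjective onto ℂ: for every w ∈ ℂ, sin(ζ) = w has a solution ζ ∈ ℂ (e.g., via the complex inverse arcsin). With ζ = 2z this gives z = ζ/(2). Then -5·sin(2z) takes every value in -5·ℂ = ℂ, and adding -5 is a bijection of ℂ. So f is surjective and omits no value. (Note: only on the real line is sin bounded by [−1, 1].)

Omitted value: no value.


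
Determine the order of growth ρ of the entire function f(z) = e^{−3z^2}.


|e^{−3z^2}| = e^{Re(-3·z^2) + 0} ≤ e^{3|z|^2 + 0} = e^{3r^2 + 0} on |z| = r, so ρ ≤ 2. Choosing z on |z|=r so that -3·z^2 is real positive (always possible by picking arg z appropriately) gives |f(z)| = e^{3r^2 + 0}, matching the bound. The additive constant 0 does not affect log log M(r) ~ 2·log r. Hence ρ = 2.
Therefore ρ = 2.

Order ρ = 2.


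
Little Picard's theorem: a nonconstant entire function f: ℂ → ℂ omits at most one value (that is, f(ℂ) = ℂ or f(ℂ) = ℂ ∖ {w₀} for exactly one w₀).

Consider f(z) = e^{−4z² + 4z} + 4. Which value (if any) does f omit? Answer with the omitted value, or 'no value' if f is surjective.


Little Picard bounds the complement of f(ℂ) to at most one point.
The exponent g(z) = −4z² + 4z is a nonconstant polynomial, hence surjective onto ℂ. So e^{g(z)} takes every value in {e^w : w ∈ ℂ} = ℂ ∖ {0}. Adding 4 shifts the range to ℂ ∖ {4}. f omits exactly 4.

Omitted value: 4.


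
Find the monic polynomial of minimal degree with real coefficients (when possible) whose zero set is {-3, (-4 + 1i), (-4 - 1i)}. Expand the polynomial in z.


The polynomial is p(z) = ∏_{α ∈ S} (z − α), where S = {-3, (-4 + 1i), (-4 - 1i)}.
Expanding the product yields: p(z) = z^3 + 11·z^2 + 41·z + 51.
Note conjugate pairs combine to real quadratics: (z − (-4+1i))(z − (-4−1i)) = z² + 8z + 17.
The resulting polynomial has degree 3 and real coefficients as required.

p(z) = z^3 + 11·z^2 + 41·z + 51.


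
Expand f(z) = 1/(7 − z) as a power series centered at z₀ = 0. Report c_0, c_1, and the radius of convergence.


Let w = z − z₀, so z = z₀ + w.
Then 7 − z = 7 − (z₀ + w) = (7 − z₀) − w = 7 − w.
f(z) = 1/(7 − w) = (1/(7)) · 1/(1 − w/(7)) = Σ_{n≥0} w^n / (7)^(n+1).
So c_n = 1/(7)^(n+1):
  c_0 = 1/(7)^1 = 1/7.
  c_1 = 1/(7)^2 = 1/49.
The series is valid for |w/d| < 1, i.e. |z − z₀| < |d|.
Radius of convergence: R = |7 − z₀| = |7| = 7 (distance from z₀ to the singularity z = 7).

c_0 = 1/7, c_1 = 1/49; R = 7.


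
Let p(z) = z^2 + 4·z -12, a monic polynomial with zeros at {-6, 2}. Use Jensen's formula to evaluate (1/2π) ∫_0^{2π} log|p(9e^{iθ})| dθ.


Zeros: -6, 2; r = 9.
Inside |z| < r: -6, 2. Outside (|z| ≥ r): ∅.
p(0) = -12, so log|p(0)| = log(12) = 2.4849.
Apply Jensen: I(r) = log|p(0)| + Σ_k log(r/|z_k|), summed over zeros inside |z| < r.
  log(r/|z_k|) for z_k = -6: log(9/6) = 0.4055
  log(r/|z_k|) for z_k = 2: log(9/2) = 1.5041
Sum over inside zeros: 1.9095.
I(r) = log|p(0)| + (inside sum) = 2.4849 + 1.9095 = 4.3944.
Closed form (all zeros inside, monic): I(r) = n·log(r) = 2·log(9) = 4.3944. ✓

I(r) ≈ 4.3944.


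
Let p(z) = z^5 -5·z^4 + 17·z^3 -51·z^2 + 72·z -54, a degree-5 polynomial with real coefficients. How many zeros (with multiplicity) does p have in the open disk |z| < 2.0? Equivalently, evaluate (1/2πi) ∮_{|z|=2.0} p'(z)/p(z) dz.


The zeros of p are: 3, (0 + 3i), (0 - 3i), (1 + 1i), (1 - 1i).
Their magnitudes are: 3, 3, 3, 1.414, 1.414.
Zeros with |z| < R = 2.0: (1 + 1i), (1 - 1i).
Count = 2.
By the argument principle, (1/2πi) ∮_{|z|=R} p'(z)/p(z) dz equals exactly this count.

Number of zeros inside |z| < 2.0: 2.


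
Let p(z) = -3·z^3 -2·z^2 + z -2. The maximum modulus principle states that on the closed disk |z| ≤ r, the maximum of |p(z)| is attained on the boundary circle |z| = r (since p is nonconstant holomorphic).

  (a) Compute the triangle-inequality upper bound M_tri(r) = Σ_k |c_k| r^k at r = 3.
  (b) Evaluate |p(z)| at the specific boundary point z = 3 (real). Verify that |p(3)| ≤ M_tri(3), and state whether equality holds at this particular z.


Coefficients: c_0 = -2, c_1 = 1, c_2 = -2, c_3 = -3. Radius r = 3.
Part (a). Triangle bound: M_tri(r) = Σ_k |c_k| r^k
  = |-2|·3^0 + |1|·3^1 + |-2|·3^2 + |-3|·3^3
  = 2 + 3 + 18 + 81 = 104.
This bounds M(r) := max_{|z|=r} |p(z)| from above; equality holds iff all terms c_k z^k can be made to align in phase at a single z on |z|=r.
Part (b). At z = 3 (real, on the circle |z| = r):
  p(3) = (-2)·3^0 + (1)·3^1 + (-2)·3^2 + (-3)·3^3 = -98.
  |p(3)| = 98.
Check: |p(3)| = 98 ≤ 104 = M_tri(3). ✓ Equality does not hold at z = 3 (the coefficients have mixed signs, so the terms do not all align in phase there).

M_tri(3) = 104; |p(3)| = 98; equality at z=3: no.


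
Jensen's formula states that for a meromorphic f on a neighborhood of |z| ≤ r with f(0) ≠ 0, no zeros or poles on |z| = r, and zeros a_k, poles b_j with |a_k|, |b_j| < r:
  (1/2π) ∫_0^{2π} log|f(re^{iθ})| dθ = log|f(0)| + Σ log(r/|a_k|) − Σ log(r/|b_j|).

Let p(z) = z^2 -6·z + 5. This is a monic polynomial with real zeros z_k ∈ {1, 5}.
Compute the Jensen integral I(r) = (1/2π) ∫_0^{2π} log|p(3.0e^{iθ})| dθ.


Zeros: 1, 5; r = 3.0.
Inside |z| < r: 1. Outside (|z| ≥ r): 5.
p(0) = 5, so log|p(0)| = log(5) = 1.6094.
Apply Jensen: I(r) = log|p(0)| + Σ_k log(r/|z_k|), summed over zeros inside |z| < r.
  log(r/|z_k|) for z_k = 1: log(3.0/1) = 1.0986
  Outside zeros (5) contribute nothing to the Jensen sum.
Sum over inside zeros: 1.0986.
I(r) = log|p(0)| + (inside sum) = 1.6094 + 1.0986 = 2.7081.
Note: since some zeros are outside |z| ≤ r, the simplified n·log(r) form does NOT apply — only the inside zeros contribute.

I(r) ≈ 2.7081.


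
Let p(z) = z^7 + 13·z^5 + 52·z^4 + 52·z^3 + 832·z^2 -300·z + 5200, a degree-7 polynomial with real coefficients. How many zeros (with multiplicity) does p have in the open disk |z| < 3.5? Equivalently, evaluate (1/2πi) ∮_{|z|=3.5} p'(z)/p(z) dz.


The zeros of p are: -4, (2 + 3i), (2 - 3i), (-1 + 3i), (-1 - 3i), (1 + 3i), (1 - 3i).
Their magnitudes are: 4, 3.606, 3.606, 3.162, 3.162, 3.162, 3.162.
Zeros with |z| < R = 3.5: (-1 + 3i), (-1 - 3i), (1 + 3i), (1 - 3i).
Count = 4.
By the argument principle, (1/2πi) ∮_{|z|=R} p'(z)/p(z) dz equals exactly this count.

Number of zeros inside |z| < 3.5: 4.


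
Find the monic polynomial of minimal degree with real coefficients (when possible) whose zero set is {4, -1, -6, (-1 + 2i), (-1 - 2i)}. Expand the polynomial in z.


The polynomial is p(z) = ∏_{α ∈ S} (z − α), where S = {4, -1, -6, (-1 + 2i), (-1 - 2i)}.
Expanding the product yields: p(z) = z^5 + 5·z^4 -11·z^3 -53·z^2 -158·z -120.
Note conjugate pairs combine to real quadratics: (z − (-1+2i))(z − (-1−2i)) = z² + 2z + 5.
The resulting polynomial has degree 5 and real coefficients as required.

p(z) = z^5 + 5·z^4 -11·z^3 -53·z^2 -158·z -120.


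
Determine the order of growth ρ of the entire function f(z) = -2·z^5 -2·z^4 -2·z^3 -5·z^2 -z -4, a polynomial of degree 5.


|f(z)| ≤ Σ|c_k|·r^k = O(r^5) as r → ∞. Polynomial growth is O(e^{r^ε}) for every ε > 0 (since r^5/e^{r^ε} → 0), so ρ ≤ ε for all ε > 0, i.e. ρ = 0. Every nonconstant polynomial has order 0.
Therefore ρ = 0.

Order ρ = 0.


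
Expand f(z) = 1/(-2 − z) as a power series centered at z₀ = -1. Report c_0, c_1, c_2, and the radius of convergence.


Let w = z − z₀, so z = z₀ + w.
Then -2 − z = -2 − (z₀ + w) = (-2 − z₀) − w = -1 − w.
f(z) = 1/(-1 − w) = (1/(-1)) · 1/(1 − w/(-1)) = Σ_{n≥0} w^n / (-1)^(n+1).
So c_n = 1/(-1)^(n+1):
  c_0 = 1/(-1)^1 = -1.
  c_1 = 1/(-1)^2 = 1.
  c_2 = 1/(-1)^3 = -1.
The series is valid for |w/d| < 1, i.e. |z − z₀| < |d|.
Radius of convergence: R = |-2 − z₀| = |-1| = 1 (distance from z₀ to the singularity z = -2).

c_0 = -1, c_1 = 1, c_2 = -1; R = 1.


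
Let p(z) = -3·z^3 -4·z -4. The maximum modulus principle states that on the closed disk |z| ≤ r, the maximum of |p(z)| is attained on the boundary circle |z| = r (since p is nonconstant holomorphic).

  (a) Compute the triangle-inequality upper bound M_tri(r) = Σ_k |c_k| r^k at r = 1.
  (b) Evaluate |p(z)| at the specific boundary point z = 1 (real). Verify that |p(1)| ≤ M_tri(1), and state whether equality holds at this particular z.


Coefficients: c_0 = -4, c_1 = -4, c_2 = 0, c_3 = -3. Radius r = 1.
Part (a). Triangle bound: M_tri(r) = Σ_k |c_k| r^k
  = |-4|·1^0 + |-4|·1^1 + |0|·1^2 + |-3|·1^3
  = 4 + 4 + 0 + 3 = 11.
This bounds M(r) := max_{|z|=r} |p(z)| from above; equality holds iff all terms c_k z^k can be made to align in phase at a single z on |z|=r.
Part (b). At z = 1 (real, on the circle |z| = r):
  p(1) = (-4)·1^0 + (-4)·1^1 + (0)·1^2 + (-3)·1^3 = -11.
  |p(1)| = 11.
Since all nonzero coefficients share the same sign, |p(1)| = 11 = M_tri(1); the triangle bound is attained at z = 1, so in fact M(r) = 11.

M_tri(1) = 11; |p(1)| = 11; equality at z=1: yes.


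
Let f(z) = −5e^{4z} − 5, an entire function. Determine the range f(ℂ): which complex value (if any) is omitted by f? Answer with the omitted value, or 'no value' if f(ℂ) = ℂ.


Little Picard bounds the complement of f(ℂ) to at most one point.
e^{4z} is never zero on ℂ, so -5·e^{4z} takes every value in ℂ ∖ {0}. Adding -5 shifts the range to ℂ ∖ {-5}. Thus f omits exactly the value -5.

Omitted value: -5.


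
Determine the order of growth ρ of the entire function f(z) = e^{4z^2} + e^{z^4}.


Each summand is entire of order 2 and 4 respectively (as in the single-exponential case). The order of a sum is at most the max of the orders, so ρ ≤ 4. For the lower bound: on |z|=r choose arg z so that 1z^4 is real positive; then |e^{1z^4}| = e^{1r^4} while |e^{4z^2}| ≤ e^{4r^2} = o(e^{1r^4}). So |f| ≥ e^{1r^4}(1 − o(1)) and ρ ≥ 4. Hence ρ = max(2, 4) = 4.
Therefore ρ = 4.

Order ρ = 4.


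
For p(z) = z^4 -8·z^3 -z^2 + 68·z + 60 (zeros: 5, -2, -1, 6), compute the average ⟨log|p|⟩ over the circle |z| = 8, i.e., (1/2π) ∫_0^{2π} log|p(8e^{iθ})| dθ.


Zeros: -2, -1, 5, 6; r = 8.
Inside |z| < r: -2, -1, 5, 6. Outside (|z| ≥ r): ∅.
p(0) = 60, so log|p(0)| = log(60) = 4.0943.
Apply Jensen: I(r) = log|p(0)| + Σ_k log(r/|z_k|), summed over zeros inside |z| < r.
  log(r/|z_k|) for z_k = 5: log(8/5) = 0.4700
  log(r/|z_k|) for z_k = -2: log(8/2) = 1.3863
  log(r/|z_k|) for z_k = -1: log(8/1) = 2.0794
  log(r/|z_k|) for z_k = 6: log(8/6) = 0.2877
Sum over inside zeros: 4.2234.
I(r) = log|p(0)| + (inside sum) = 4.0943 + 4.2234 = 8.3178.
Closed form (all zeros inside, monic): I(r) = n·log(r) = 4·log(8) = 8.3178. ✓

I(r) ≈ 8.3178.


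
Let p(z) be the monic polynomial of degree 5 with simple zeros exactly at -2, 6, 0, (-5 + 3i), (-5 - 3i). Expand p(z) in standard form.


The polynomial is p(z) = ∏_{α ∈ S} (z − α), where S = {-2, 6, 0, (-5 + 3i), (-5 - 3i)}.
Expanding the product yields: p(z) = z^5 + 6·z^4 -18·z^3 -256·z^2 -408·z.
Note conjugate pairs combine to real quadratics: (z − (-5+3i))(z − (-5−3i)) = z² + 10z + 34.
The resulting polynomial has degree 5 and real coefficients as required.

p(z) = z^5 + 6·z^4 -18·z^3 -256·z^2 -408·z.


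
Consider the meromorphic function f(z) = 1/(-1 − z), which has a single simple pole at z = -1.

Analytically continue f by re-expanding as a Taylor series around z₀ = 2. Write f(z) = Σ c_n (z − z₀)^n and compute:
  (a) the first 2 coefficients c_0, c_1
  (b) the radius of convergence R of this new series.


Let w = z − z₀, so z = z₀ + w.
Then -1 − z = -1 − (z₀ + w) = (-1 − z₀) − w = -3 − w.
f(z) = 1/(-3 − w) = (1/(-3)) · 1/(1 − w/(-3)) = Σ_{n≥0} w^n / (-3)^(n+1).
So c_n = 1/(-3)^(n+1):
  c_0 = 1/(-3)^1 = -1/3.
  c_1 = 1/(-3)^2 = 1/9.
The series is valid for |w/d| < 1, i.e. |z − z₀| < |d|.
Radius of convergence: R = |-1 − z₀| = |-3| = 3 (distance from z₀ to the singularity z = -1).

c_0 = -1/3, c_1 = 1/9; R = 3.


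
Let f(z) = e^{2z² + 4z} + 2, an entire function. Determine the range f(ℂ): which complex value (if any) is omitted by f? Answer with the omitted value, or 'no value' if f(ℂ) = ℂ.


Little Picard bounds the complement of f(ℂ) to at most one point.
The exponent g(z) = 2z² + 4z is a nonconstant polynomial, hence surjective onto ℂ. So e^{g(z)} takes every value in {e^w : w ∈ ℂ} = ℂ ∖ {0}. Adding 2 shifts the range to ℂ ∖ {2}. f omits exactly 2.

Omitted value: 2.


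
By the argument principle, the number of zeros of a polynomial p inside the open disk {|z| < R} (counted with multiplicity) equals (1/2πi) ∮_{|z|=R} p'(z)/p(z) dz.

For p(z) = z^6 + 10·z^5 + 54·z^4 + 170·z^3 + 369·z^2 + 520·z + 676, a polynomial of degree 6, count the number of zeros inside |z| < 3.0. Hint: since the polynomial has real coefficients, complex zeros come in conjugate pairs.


The zeros of p are: (-2 + 3i), (-2 - 3i), (0 + 2i), (0 - 2i), (-3 + 2i), (-3 - 2i).
Their magnitudes are: 3.606, 3.606, 2, 2, 3.606, 3.606.
Zeros with |z| < R = 3.0: (0 + 2i), (0 - 2i).
Count = 2.
By the argument principle, (1/2πi) ∮_{|z|=R} p'(z)/p(z) dz equals exactly this count.

Number of zeros inside |z| < 3.0: 2.


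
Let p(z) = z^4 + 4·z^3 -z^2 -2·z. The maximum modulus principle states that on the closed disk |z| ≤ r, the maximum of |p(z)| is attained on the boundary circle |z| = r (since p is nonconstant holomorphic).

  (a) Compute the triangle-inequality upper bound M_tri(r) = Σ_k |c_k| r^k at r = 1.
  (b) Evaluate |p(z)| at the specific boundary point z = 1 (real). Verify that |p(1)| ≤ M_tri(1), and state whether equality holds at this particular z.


Coefficients: c_0 = 0, c_1 = -2, c_2 = -1, c_3 = 4, c_4 = 1. Radius r = 1.
Part (a). Triangle bound: M_tri(r) = Σ_k |c_k| r^k
  = |0|·1^0 + |-2|·1^1 + |-1|·1^2 + |4|·1^3 + |1|·1^4
  = 0 + 2 + 1 + 4 + 1 = 8.
This bounds M(r) := max_{|z|=r} |p(z)| from above; equality holds iff all terms c_k z^k can be made to align in phase at a single z on |z|=r.
Part (b). At z = 1 (real, on the circle |z| = r):
  p(1) = (0)·1^0 + (-2)·1^1 + (-1)·1^2 + (4)·1^3 + (1)·1^4 = 2.
  |p(1)| = 2.
Check: |p(1)| = 2 ≤ 8 = M_tri(1). ✓ Equality does not hold at z = 1 (the coefficients have mixed signs, so the terms do not all align in phase there).

M_tri(1) = 8; |p(1)| = 2; equality at z=1: no.


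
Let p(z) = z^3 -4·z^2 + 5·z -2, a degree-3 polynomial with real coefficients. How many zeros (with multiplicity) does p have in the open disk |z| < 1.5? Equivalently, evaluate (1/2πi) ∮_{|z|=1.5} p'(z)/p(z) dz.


The zeros of p are: 1, 2, 1.
Their magnitudes are: 1, 2, 1.
Zeros with |z| < R = 1.5: 1, 1.
Count = 2.
By the argument principle, (1/2πi) ∮_{|z|=R} p'(z)/p(z) dz equals exactly this count.

Number of zeros inside |z| < 1.5: 2.


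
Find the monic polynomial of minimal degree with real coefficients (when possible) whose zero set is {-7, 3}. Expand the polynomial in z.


The polynomial is p(z) = ∏_{α ∈ S} (z − α), where S = {-7, 3}.
Expanding the product yields: p(z) = z^2 + 4·z -21.
The resulting polynomial has degree 2 and real coefficients as required.

p(z) = z^2 + 4·z -21.


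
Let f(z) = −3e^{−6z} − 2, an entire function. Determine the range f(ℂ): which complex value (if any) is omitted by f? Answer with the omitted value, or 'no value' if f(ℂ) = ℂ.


Little Picard bounds the complement of f(ℂ) to at most one point.
e^{−6z} is never zero on ℂ, so -3·e^{−6z} takes every value in ℂ ∖ {0}. Adding -2 shifts the range to ℂ ∖ {-2}. Thus f omits exactly the value -2.

Omitted value: -2.


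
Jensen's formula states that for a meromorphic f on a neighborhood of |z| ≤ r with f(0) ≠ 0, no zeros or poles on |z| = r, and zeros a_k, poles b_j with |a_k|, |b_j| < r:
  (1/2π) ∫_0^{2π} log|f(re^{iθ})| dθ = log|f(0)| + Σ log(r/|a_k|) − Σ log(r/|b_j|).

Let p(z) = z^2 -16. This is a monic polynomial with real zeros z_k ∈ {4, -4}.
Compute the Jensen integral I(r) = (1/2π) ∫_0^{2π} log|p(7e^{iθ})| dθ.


Zeros: -4, 4; r = 7.
Inside |z| < r: -4, 4. Outside (|z| ≥ r): ∅.
p(0) = -16, so log|p(0)| = log(16) = 2.7726.
Apply Jensen: I(r) = log|p(0)| + Σ_k log(r/|z_k|), summed over zeros inside |z| < r.
  log(r/|z_k|) for z_k = 4: log(7/4) = 0.5596
  log(r/|z_k|) for z_k = -4: log(7/4) = 0.5596
Sum over inside zeros: 1.1192.
I(r) = log|p(0)| + (inside sum) = 2.7726 + 1.1192 = 3.8918.
Closed form (all zeros inside, monic): I(r) = n·log(r) = 2·log(7) = 3.8918. ✓

I(r) ≈ 3.8918.


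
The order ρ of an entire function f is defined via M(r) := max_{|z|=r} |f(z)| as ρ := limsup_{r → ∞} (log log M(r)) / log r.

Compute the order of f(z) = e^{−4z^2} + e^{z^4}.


Each summand is entire of order 2 and 4 respectively (as in the single-exponential case). The order of a sum is at most the max of the orders, so ρ ≤ 4. For the lower bound: on |z|=r choose arg z so that 1z^4 is real positive; then |e^{1z^4}| = e^{1r^4} while |e^{-4z^2}| ≤ e^{4r^2} = o(e^{1r^4}). So |f| ≥ e^{1r^4}(1 − o(1)) and ρ ≥ 4. Hence ρ = max(2, 4) = 4.
Therefore ρ = 4.

Order ρ = 4.


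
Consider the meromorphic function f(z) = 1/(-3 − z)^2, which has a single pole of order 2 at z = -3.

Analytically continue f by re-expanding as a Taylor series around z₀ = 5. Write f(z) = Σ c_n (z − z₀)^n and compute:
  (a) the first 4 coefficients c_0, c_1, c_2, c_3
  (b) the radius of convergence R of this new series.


Let w = z − z₀, so z = z₀ + w.
Then -3 − z = -3 − (z₀ + w) = (-3 − z₀) − w = -8 − w.
f(z) = 1/(-8 − w)^2 = (1/(-8)^2) · (1 − w/(-8))^{−2}.
By the binomial series (1−u)^{−2} = Σ_{n≥0} C(n+1, 1) u^n for |u|<1, with u = w/(-8):
  c_n = C(n+1, 1) / (-8)^(n+2).
  c_0 = 1/(-8)^2 = 1/64.
  c_1 = 2/(-8)^3 = -1/256.
  c_2 = 3/(-8)^4 = 3/4096.
  c_3 = 4/(-8)^5 = -1/8192.
The series is valid for |w/d| < 1, i.e. |z − z₀| < |d|.
Radius of convergence: R = |-3 − z₀| = |-8| = 8 (distance from z₀ to the singularity z = -3).

c_0 = 1/64, c_1 = -1/256, c_2 = 3/4096, c_3 = -1/8192; R = 8.


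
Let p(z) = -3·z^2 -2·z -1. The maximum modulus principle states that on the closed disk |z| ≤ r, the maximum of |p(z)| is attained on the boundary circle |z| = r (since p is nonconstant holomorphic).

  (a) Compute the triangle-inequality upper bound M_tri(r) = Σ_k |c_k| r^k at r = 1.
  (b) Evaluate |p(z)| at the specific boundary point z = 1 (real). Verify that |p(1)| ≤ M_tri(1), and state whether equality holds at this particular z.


Coefficients: c_0 = -1, c_1 = -2, c_2 = -3. Radius r = 1.
Part (a). Triangle bound: M_tri(r) = Σ_k |c_k| r^k
  = |-1|·1^0 + |-2|·1^1 + |-3|·1^2
  = 1 + 2 + 3 = 6.
This bounds M(r) := max_{|z|=r} |p(z)| from above; equality holds iff all terms c_k z^k can be made to align in phase at a single z on |z|=r.
Part (b). At z = 1 (real, on the circle |z| = r):
  p(1) = (-1)·1^0 + (-2)·1^1 + (-3)·1^2 = -6.
  |p(1)| = 6.
Since all nonzero coefficients share the same sign, |p(1)| = 6 = M_tri(1); the triangle bound is attained at z = 1, so in fact M(r) = 6.

M_tri(1) = 6; |p(1)| = 6; equality at z=1: yes.


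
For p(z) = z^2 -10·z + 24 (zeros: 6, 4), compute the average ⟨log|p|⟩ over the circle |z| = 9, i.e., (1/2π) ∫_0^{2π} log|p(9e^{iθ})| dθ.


Zeros: 4, 6; r = 9.
Inside |z| < r: 4, 6. Outside (|z| ≥ r): ∅.
p(0) = 24, so log|p(0)| = log(24) = 3.1781.
Apply Jensen: I(r) = log|p(0)| + Σ_k log(r/|z_k|), summed over zeros inside |z| < r.
  log(r/|z_k|) for z_k = 6: log(9/6) = 0.4055
  log(r/|z_k|) for z_k = 4: log(9/4) = 0.8109
Sum over inside zeros: 1.2164.
I(r) = log|p(0)| + (inside sum) = 3.1781 + 1.2164 = 4.3944.
Closed form (all zeros inside, monic): I(r) = n·log(r) = 2·log(9) = 4.3944. ✓

I(r) ≈ 4.3944.


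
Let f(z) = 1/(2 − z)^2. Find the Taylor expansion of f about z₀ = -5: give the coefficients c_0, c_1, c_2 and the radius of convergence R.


Let w = z − z₀, so z = z₀ + w.
Then 2 − z = 2 − (z₀ + w) = (2 − z₀) − w = 7 − w.
f(z) = 1/(7 − w)^2 = (1/(7)^2) · (1 − w/(7))^{−2}.
By the binomial series (1−u)^{−2} = Σ_{n≥0} C(n+1, 1) u^n for |u|<1, with u = w/(7):
  c_n = C(n+1, 1) / (7)^(n+2).
  c_0 = 1/(7)^2 = 1/49.
  c_1 = 2/(7)^3 = 2/343.
  c_2 = 3/(7)^4 = 3/2401.
The series is valid for |w/d| < 1, i.e. |z − z₀| < |d|.
Radius of convergence: R = |2 − z₀| = |7| = 7 (distance from z₀ to the singularity z = 2).

c_0 = 1/49, c_1 = 2/343, c_2 = 3/2401; R = 7.


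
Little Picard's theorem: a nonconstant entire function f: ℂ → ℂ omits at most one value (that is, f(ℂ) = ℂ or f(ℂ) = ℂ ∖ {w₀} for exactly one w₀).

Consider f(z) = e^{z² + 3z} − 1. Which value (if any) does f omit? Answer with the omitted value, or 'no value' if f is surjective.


Little Picard bounds the complement of f(ℂ) to at most one point.
The exponent g(z) = z² + 3z is a nonconstant polynomial, hence surjective onto ℂ. So e^{g(z)} takes every value in {e^w : w ∈ ℂ} = ℂ ∖ {0}. Adding -1 shifts the range to ℂ ∖ {-1}. f omits exactly -1.

Omitted value: -1.


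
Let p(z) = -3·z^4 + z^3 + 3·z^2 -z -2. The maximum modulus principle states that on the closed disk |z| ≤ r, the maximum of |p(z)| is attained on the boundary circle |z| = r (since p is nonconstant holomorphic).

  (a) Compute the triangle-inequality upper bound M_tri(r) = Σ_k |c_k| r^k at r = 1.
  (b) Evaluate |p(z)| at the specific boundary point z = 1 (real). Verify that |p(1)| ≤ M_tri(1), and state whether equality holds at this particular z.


Coefficients: c_0 = -2, c_1 = -1, c_2 = 3, c_3 = 1, c_4 = -3. Radius r = 1.
Part (a). Triangle bound: M_tri(r) = Σ_k |c_k| r^k
  = |-2|·1^0 + |-1|·1^1 + |3|·1^2 + |1|·1^3 + |-3|·1^4
  = 2 + 1 + 3 + 1 + 3 = 10.
This bounds M(r) := max_{|z|=r} |p(z)| from above; equality holds iff all terms c_k z^k can be made to align in phase at a single z on |z|=r.
Part (b). At z = 1 (real, on the circle |z| = r):
  p(1) = (-2)·1^0 + (-1)·1^1 + (3)·1^2 + (1)·1^3 + (-3)·1^4 = -2.
  |p(1)| = 2.
Check: |p(1)| = 2 ≤ 10 = M_tri(1). ✓ Equality does not hold at z = 1 (the coefficients have mixed signs, so the terms do not all align in phase there).

M_tri(1) = 10; |p(1)| = 2; equality at z=1: no.


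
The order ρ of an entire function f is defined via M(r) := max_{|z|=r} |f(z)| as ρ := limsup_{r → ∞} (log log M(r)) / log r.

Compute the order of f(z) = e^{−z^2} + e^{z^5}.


Each summand is entire of order 2 and 5 respectively (as in the single-exponential case). The order of a sum is at most the max of the orders, so ρ ≤ 5. For the lower bound: on |z|=r choose arg z so that 1z^5 is real positive; then |e^{1z^5}| = e^{1r^5} while |e^{-1z^2}| ≤ e^{1r^2} = o(e^{1r^5}). So |f| ≥ e^{1r^5}(1 − o(1)) and ρ ≥ 5. Hence ρ = max(2, 5) = 5.
Therefore ρ = 5.

Order ρ = 5.


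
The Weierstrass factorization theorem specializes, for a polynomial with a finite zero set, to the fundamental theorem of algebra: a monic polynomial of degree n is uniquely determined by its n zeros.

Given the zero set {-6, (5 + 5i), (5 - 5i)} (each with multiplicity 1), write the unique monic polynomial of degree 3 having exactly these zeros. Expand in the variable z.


The polynomial is p(z) = ∏_{α ∈ S} (z − α), where S = {-6, (5 + 5i), (5 - 5i)}.
Expanding the product yields: p(z) = z^3 -4·z^2 -10·z + 300.
Note conjugate pairs combine to real quadratics: (z − (5+5i))(z − (5−5i)) = z² − 10z + 50.
The resulting polynomial has degree 3 and real coefficients as required.

p(z) = z^3 -4·z^2 -10·z + 300.


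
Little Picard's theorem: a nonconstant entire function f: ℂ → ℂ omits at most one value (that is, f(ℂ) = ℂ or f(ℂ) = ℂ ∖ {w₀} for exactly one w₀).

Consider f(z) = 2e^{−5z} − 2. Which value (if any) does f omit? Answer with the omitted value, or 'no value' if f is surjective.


Little Picard bounds the complement of f(ℂ) to at most one point.
e^{−5z} is never zero on ℂ, so 2·e^{−5z} takes every value in ℂ ∖ {0}. Adding -2 shifts the range to ℂ ∖ {-2}. Thus f omits exactly the value -2.

Omitted value: -2.


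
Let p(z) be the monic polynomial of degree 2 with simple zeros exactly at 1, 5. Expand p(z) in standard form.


The polynomial is p(z) = ∏_{α ∈ S} (z − α), where S = {1, 5}.
Expanding the product yields: p(z) = z^2 -6·z + 5.
The resulting polynomial has degree 2 and real coefficients as required.

p(z) = z^2 -6·z + 5.


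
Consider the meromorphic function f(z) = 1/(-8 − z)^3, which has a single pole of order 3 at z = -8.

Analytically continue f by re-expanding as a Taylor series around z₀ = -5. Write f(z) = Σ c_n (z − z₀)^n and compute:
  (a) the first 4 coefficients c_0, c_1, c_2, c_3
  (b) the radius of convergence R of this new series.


Let w = z − z₀, so z = z₀ + w.
Then -8 − z = -8 − (z₀ + w) = (-8 − z₀) − w = -3 − w.
f(z) = 1/(-3 − w)^3 = (1/(-3)^3) · (1 − w/(-3))^{−3}.
By the binomial series (1−u)^{−3} = Σ_{n≥0} C(n+2, 2) u^n for |u|<1, with u = w/(-3):
  c_n = C(n+2, 2) / (-3)^(n+3).
  c_0 = 1/(-3)^3 = -1/27.
  c_1 = 3/(-3)^4 = 1/27.
  c_2 = 6/(-3)^5 = -2/81.
  c_3 = 10/(-3)^6 = 10/729.
The series is valid for |w/d| < 1, i.e. |z − z₀| < |d|.
Radius of convergence: R = |-8 − z₀| = |-3| = 3 (distance from z₀ to the singularity z = -8).

c_0 = -1/27, c_1 = 1/27, c_2 = -2/81, c_3 = 10/729; R = 3.
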